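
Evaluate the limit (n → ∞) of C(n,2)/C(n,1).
∞
C(n,2)/C(n,1) = (n-1)/2 → ∞ as n → ∞.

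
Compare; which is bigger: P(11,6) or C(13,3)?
P(11,6)=332,640, C(13,3)=286.
Final answer: P(11,6)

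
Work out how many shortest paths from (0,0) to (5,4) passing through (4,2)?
45

Explanation: To (4,2): C(6,4)=15. From there: C(3,1)=3. Total: 45.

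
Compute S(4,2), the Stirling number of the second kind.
7

Solution: Using the Stirling recurrence: S(n,k) = k·S(n-1,k) + S(n-1,k-1)
S(4,2) = 2·S(3,2) + S(3,1)
         = 2·3 + 1
         = 6 + 1
         = 7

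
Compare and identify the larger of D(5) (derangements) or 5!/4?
D(5)

Working:
D(5) = (5-1)·[D(4) + D(3)] = 4·[9 + 2] = 44; 5!/4 = 120/4 = 30.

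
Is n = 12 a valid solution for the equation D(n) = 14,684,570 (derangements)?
No

Solution: D(12) = (12-1)·[D(11) + D(10)] = 11·[14,684,570 + 1,334,961] = 176,214,841, which does not equal 14,684,570.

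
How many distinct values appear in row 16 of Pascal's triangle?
9

Row 16 has entries C(16,0)..C(16,16); by symmetry C(16,k)=C(16,16-k), giving 9 distinct values.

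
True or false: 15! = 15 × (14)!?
True

Working:
By definition n! = n × (n-1)!, so 15! = 15 × 14!.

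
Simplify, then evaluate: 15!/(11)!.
This equals 15×14×...×12 = 32,760.

Answer: 32,760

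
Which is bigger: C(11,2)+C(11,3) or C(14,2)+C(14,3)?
C(14,2)+C(14,3)

Working:
First=220, Second=455.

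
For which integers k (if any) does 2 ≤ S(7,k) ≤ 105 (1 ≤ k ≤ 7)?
2, 6

Explanation: S(7,1)=1; S(7,2)=63; S(7,3)=301; S(7,4)=350; S(7,5)=140; S(7,6)=21; S(7,7)=1. So valid k = 2, 6.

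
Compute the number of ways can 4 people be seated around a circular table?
6

Circular arrangements: (4-1)! = 6.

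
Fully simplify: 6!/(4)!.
30

Solution: This equals 6×5 = 30.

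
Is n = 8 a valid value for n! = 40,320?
Yes
8! = 8·7! = 8·5,040 = 40,320, which equals 40,320.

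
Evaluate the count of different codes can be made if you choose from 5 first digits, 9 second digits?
45

By the multiplication principle: 5 × 9 = 45.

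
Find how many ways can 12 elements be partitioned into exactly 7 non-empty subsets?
627,396

Explanation: This equals S(12,7), the Stirling number of the 2nd kind.
Using the Stirling recurrence: S(n,k) = k·S(n-1,k) + S(n-1,k-1)
S(12,7) = 7·S(11,7) + S(11,6)
         = 7·63987 + 179487
         = 447909 + 179487
         = 627,396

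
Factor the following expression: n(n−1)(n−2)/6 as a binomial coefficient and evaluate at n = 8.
C(n,3); C(8,3) = 56

Solution: n(n−1)(n−2)/6 = n!/(3!(n−3)!) = C(n,3). At n = 8: C(8,3) = 56.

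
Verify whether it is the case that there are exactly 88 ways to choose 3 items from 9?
False

Reasoning: C(9,3) = 84 ≠ 88.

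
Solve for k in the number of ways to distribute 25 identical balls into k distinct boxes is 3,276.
Stars and bars: the count is C(25+k−1, k−1), increasing in k. k=2: C(26,1) = 26, k=3: C(27,2) = 351, k=4: C(28,3) = 3,276 ✓. So k = 4.

Answer: 4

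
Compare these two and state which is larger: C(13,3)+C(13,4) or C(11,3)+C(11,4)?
First=1,001, Second=495.

Answer: C(13,3)+C(13,4)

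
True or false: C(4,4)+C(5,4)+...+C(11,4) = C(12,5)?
Hockey stick identity gives Σ = C(12,5) = 792; RHS C(12,5) = 792.

Answer: True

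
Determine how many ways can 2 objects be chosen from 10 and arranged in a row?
90

Reasoning: P(10,2) = 10!/(10-2)! = 90.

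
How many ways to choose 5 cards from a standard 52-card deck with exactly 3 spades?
13 spades and 39 non-spades: C(13,3) × C(39,2) = 286 × 741 = 211,926.
Final answer: 211,926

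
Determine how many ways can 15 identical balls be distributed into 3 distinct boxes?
136
C(15+3-1, 3-1) = C(17, 2) = 136.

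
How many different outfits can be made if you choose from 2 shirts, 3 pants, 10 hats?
60

Solution: By the multiplication principle: 2 × 3 × 10 = 60.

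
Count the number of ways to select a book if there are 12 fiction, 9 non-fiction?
21

Explanation: By the addition principle: 12 + 9 = 21.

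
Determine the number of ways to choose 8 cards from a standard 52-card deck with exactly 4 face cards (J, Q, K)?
45,238,050

Working:
12 face cards and 40 non-face cards: C(12,4) × C(40,4) = 495 × 91,390 = 45,238,050.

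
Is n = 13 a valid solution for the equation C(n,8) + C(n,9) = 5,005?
No

Reasoning: C(13,8) + C(13,9) = 1,287 + 715 = 2,002, which does not equal 5,005.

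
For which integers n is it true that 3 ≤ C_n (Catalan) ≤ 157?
3, 4, 5, 6

Explanation: C_2=2; C_3=5; C_4=14; C_5=42; C_6=132; C_7=429. So valid n = 3, 4, 5, 6.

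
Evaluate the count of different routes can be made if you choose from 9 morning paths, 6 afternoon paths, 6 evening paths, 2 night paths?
By the multiplication principle: 9 × 6 × 6 × 2 = 648.

Answer: 648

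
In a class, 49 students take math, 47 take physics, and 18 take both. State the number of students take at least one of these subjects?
|A∪B| = |A|+|B|-|A∩B| = 49+47-18 = 78.
Final answer: 78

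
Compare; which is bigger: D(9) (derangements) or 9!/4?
D(9)

Working:
D(9) = (9-1)·[D(8) + D(7)] = 8·[14,833 + 1,854] = 133,496; 9!/4 = 362,880/4 = 90,720.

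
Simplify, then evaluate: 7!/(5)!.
This equals 7×6 = 42.

Answer: 42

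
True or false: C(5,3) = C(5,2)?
True

Reasoning: Symmetry C(n,k) = C(n,n-k): C(5,3) = 10 and C(5,2) = 10. Both sides agree, so the statement holds.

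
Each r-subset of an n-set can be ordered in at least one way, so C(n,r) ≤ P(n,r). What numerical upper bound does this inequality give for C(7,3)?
210
P(7,3) = 7·6·5 = 210, so C(7,3) ≤ 210. (The bound is loose by a factor of 3! = 6: C(7,3) = 210/6 = 35.)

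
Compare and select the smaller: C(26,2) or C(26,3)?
C(26,2)

Working:
C(26,2)=325, C(26,3)=2,600.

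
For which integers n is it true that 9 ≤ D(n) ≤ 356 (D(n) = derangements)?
4, 5, 6

Solution: Using D(n) = (n−1)[D(n−1) + D(n−2)] with D(1)=0, D(2)=1: D(3)=2; D(4)=9; D(5)=44; D(6)=265; D(7)=1,854. So valid n = 4, 5, 6.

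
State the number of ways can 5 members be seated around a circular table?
24

Circular arrangements: (5-1)! = 24.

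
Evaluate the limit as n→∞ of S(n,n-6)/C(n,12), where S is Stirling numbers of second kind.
10395

Explanation: The leading term of S(n,n-6) as a polynomial in n is (11)!!·C(n,12), so the ratio → (11)!! = 10395.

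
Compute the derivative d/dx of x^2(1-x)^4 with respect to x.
2x^1(1-x)^4 - 4x^2(1-x)^3

Working:
Product rule: 2x^{1}(1-x)^{4} + x^2·(-4)(1-x)^{3}.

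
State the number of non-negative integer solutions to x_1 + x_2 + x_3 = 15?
C(15+3-1, 3-1) = 136.
Final answer: 136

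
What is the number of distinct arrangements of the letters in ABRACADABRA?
83,160

Word has 11 letters (A=5, B=2, R=2, C=1, D=1). Arrangements: 11!/Π(k!) = 83,160.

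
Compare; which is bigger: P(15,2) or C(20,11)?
C(20,11)

Reasoning: P(15,2)=210, C(20,11)=167,960.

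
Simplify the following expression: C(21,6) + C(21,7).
170,544

Working:
By Pascal's identity: C(22,7) = 170,544.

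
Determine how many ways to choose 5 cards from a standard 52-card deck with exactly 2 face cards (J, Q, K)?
652,080

Reasoning: 12 face cards and 40 non-face cards: C(12,2) × C(40,3) = 66 × 9,880 = 652,080.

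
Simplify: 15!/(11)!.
32,760
This equals 15×14×...×12 = 32,760.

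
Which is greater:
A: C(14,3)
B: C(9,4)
A

Solution: A=C(14,3)=364, B=C(9,4)=126.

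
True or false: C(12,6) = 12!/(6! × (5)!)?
The correct denominator is 6!×6!, giving C(12,6) = 924; the stated RHS is 12!/(6!×5!) = 5,544 ≠ 924, so the statement does not hold.

Answer: False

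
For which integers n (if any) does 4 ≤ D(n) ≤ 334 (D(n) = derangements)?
4, 5, 6

Reasoning: Using D(n) = (n−1)[D(n−1) + D(n−2)] with D(1)=0, D(2)=1: D(3)=2; D(4)=9; D(5)=44; D(6)=265; D(7)=1,854. So valid n = 4, 5, 6.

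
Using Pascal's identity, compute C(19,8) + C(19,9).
C(19,8) + C(19,9) = C(20,9) = 167,960.
Final answer: 167,960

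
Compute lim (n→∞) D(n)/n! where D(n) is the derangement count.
1/e

Explanation: D(n)/n! → 1/e ≈ 0.3679 as n → ∞.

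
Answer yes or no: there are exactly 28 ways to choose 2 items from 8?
Yes

Explanation: C(8,2) = 28.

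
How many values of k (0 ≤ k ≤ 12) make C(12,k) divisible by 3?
Checking C(12,k) mod 3 for k = 0..12: divisible at k = 1, 2, 4, 5, 6, 7, 8, 10, 11. That's 9 values.
Final answer: 9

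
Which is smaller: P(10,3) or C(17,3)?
C(17,3)

P(10,3)=720, C(17,3)=680.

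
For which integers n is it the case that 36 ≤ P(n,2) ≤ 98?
7, 8, 9, 10

P(6,2)=30; P(7,2)=42; P(8,2)=56; P(9,2)=72; P(10,2)=90; P(11,2)=110. So valid n = 7, 8, 9, 10.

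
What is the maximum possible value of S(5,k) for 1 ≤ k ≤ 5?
25

Working:
Row S(5,k) for k = 1..5 (via S(n,k) = k·S(n−1,k) + S(n−1,k−1)): 1, 15, 25, 10, 1. The row is unimodal; maximum at k = 3: 25.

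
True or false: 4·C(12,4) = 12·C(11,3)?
True

Reasoning: Absorption identity k·C(n,k) = n·C(n-1,k-1). LHS = 4·495 = 1,980; RHS = 12·165 = 1,980.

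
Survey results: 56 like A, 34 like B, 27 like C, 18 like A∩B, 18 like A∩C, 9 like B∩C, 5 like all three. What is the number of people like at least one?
77

Solution: |A∪B∪C| = 56+34+27-18-18-9+5 = 77.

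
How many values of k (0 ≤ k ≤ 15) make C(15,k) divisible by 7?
10
Checking C(15,k) mod 7 for k = 0..15: divisible at k = 2, 3, 4, 5, 6, 9, 10, 11, 12, 13. That's 10 values.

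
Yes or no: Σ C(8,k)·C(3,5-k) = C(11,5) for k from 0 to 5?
Vandermonde's identity gives C(11,5) = 462; RHS C(11,5) = 462.
Final answer: Yes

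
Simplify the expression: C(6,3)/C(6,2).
C(n,k+1)/C(n,k) = (n−k)/(k+1). Here (6−2)/(2+1) = 4/3 = 4/3.
Final answer: 4/3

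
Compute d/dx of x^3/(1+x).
(3x^2(1+x) - x^3)/(1+x)²

Reasoning: Quotient rule: [3x^{2}(1+x) - x^3]/(1+x)².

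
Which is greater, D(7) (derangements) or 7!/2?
7!/2

Working:
D(7) = (7-1)·[D(6) + D(5)] = 6·[265 + 44] = 1,854; 7!/2 = 5,040/2 = 2,520.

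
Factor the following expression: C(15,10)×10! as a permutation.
P(15,10)

Explanation: C(15,10)×10! = [15!/(10!(5)!)]×10! = 15!/(5)! = P(15,10) = 10,897,286,400.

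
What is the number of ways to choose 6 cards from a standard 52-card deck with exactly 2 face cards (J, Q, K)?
6,031,740

Solution: 12 face cards and 40 non-face cards: C(12,2) × C(40,4) = 66 × 91,390 = 6,031,740.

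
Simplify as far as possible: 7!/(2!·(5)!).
This is C(7,2) = 21.

Answer: 21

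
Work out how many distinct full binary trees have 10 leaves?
4,862
Using the Catalan number formula: C_n = C(2n, n) / (n+1)
C_9 = C(18, 9) / (9+1)
     = 48620 / 10
     = 4,862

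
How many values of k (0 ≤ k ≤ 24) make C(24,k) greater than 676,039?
9

Row 24 is unimodal and symmetric about k=24/2. C(24,7)=346,104 ≤ 676,039; C(24,8)=735,471 > 676,039; by symmetry C(24,k) > 676,039 for k = 8..16. That's 16 - 8 + 1 = 9 values.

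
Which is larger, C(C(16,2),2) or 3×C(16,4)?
C(C(16,2),2)

Working:
C(C(16,2),2)=7,140, 3×C(16,4)=5,460.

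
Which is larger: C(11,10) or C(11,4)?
C(11,4)

C(11,10)=11, C(11,4)=330.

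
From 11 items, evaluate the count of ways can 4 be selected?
330

Reasoning: C(11,4) = 11! / (4! × (11-4)!)
         = 11! / (4! × 7!)
         = 330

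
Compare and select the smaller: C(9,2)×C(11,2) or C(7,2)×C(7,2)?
C(9,2)×C(11,2)=1,980, C(7,2)×C(7,2)=441.

Answer: C(7,2)×C(7,2)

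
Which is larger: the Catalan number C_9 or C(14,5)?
C_9
C_9 = C(18,9)/(9+1) = 48,620/10 = 4,862; C(14,5) = 2,002.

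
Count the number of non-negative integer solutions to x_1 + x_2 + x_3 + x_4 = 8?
165
C(8+4-1, 4-1) = 165.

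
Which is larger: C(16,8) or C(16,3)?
C(16,8)=12,870, C(16,3)=560.

Answer: C(16,8)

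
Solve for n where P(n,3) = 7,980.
P(n,3) = n(n−1)(n−2) is increasing in n; n(n−1)(n−2) ≈ (n−1)^3 = 7,980 gives n ≈ 21.0. Check: P(19,3) = 5,814, P(20,3) = 6,840, P(21,3) = 7,980 ✓. So n = 21.
Final answer: 21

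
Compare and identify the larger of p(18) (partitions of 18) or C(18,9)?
Pentagonal recurrence p(n) = p(n−1) + p(n−2) − p(n−5) − p(n−7) + …: p(18) = p(17) + p(16) − p(13) − p(11) + p(6) + p(3) = 297 + 231 − 101 − 56 + 11 + 3 = 385; C(18,9) = 48,620.
Final answer: C(18,9)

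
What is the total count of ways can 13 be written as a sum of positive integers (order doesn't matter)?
Pentagonal recurrence p(n) = p(n−1) + p(n−2) − p(n−5) − p(n−7) + …: p(13) = p(12) + p(11) − p(8) − p(6) + p(1) = 77 + 56 − 22 − 11 + 1 = 101.
Final answer: 101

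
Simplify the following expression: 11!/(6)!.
This equals 11×10×...×7 = 55,440.

Answer: 55,440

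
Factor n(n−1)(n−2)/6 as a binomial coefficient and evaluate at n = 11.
C(n,3); C(11,3) = 165
n(n−1)(n−2)/6 = n!/(3!(n−3)!) = C(n,3). At n = 11: C(11,3) = 165.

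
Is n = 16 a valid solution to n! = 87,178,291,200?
No

Solution: 16! = 16·15! = 16·1,307,674,368,000 = 20,922,789,888,000, which does not equal 87,178,291,200.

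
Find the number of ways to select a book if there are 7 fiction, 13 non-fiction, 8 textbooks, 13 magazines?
41
By the addition principle: 7 + 13 + 8 + 13 = 41.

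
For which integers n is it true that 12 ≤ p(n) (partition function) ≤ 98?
7, 8, 9, 10, 11, 12

Explanation: Tabulating p(n) via p(n) = p(n−1) + p(n−2) − p(n−5) − p(n−7) + …: p(6)=11; p(7)=15; p(8)=22; p(9)=30; p(10)=42; p(11)=56; p(12)=77; p(13)=101. So valid n = 7, 8, 9, 10, 11, 12.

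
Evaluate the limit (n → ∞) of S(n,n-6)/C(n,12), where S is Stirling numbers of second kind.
The leading term of S(n,n-6) as a polynomial in n is (11)!!·C(n,12), so the ratio → (11)!! = 10395.
Final answer: 10395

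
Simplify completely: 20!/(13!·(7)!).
77,520
This is C(20,13) = 77,520.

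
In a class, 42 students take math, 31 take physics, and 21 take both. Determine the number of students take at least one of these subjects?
|A∪B| = |A|+|B|-|A∩B| = 42+31-21 = 52.
Final answer: 52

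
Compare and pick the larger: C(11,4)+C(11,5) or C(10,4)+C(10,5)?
First=792, Second=462.

Answer: C(11,4)+C(11,5)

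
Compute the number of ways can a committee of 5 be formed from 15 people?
3,003
C(15,5) = 15! / (5! × (15-5)!)
         = 15! / (5! × 10!)
         = 3,003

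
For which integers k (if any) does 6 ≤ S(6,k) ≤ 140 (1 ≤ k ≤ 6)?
2, 3, 4, 5

S(6,1)=1; S(6,2)=31; S(6,3)=90; S(6,4)=65; S(6,5)=15; S(6,6)=1. So valid k = 2, 3, 4, 5.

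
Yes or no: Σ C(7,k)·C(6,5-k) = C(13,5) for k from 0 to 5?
Vandermonde's identity gives C(13,5) = 1,287; RHS C(13,5) = 1,287.
Final answer: Yes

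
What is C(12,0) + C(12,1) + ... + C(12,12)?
4,096

Solution: Sum of binomial coefficients = 2^12 = 4,096.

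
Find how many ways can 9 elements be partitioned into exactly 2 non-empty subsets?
255

This equals S(9,2), the Stirling number of the 2nd kind.
Using the Stirling recurrence: S(n,k) = k·S(n-1,k) + S(n-1,k-1)
S(9,2) = 2·S(8,2) + S(8,1)
         = 2·127 + 1
         = 254 + 1
         = 255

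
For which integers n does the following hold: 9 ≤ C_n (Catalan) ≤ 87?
C_3=5; C_4=14; C_5=42; C_6=132. So valid n = 4, 5.
Final answer: 4, 5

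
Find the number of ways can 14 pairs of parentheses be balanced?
Using the Catalan number formula: C_n = C(2n, n) / (n+1)
C_14 = C(28, 14) / (14+1)
     = 40116600 / 15
     = 2,674,440
Final answer: 2,674,440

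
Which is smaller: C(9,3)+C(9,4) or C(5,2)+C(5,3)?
First=210, Second=20.
Final answer: C(5,2)+C(5,3)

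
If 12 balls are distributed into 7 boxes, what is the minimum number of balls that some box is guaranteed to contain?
2

Explanation: Pigeonhole: ⌈12/7⌉ = 2.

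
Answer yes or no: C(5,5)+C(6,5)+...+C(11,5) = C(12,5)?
No

Explanation: Hockey stick identity gives Σ = C(12,6) = 924; RHS C(12,5) = 792.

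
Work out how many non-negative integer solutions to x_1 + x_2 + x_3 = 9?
55

Reasoning: C(9+3-1, 3-1) = 55.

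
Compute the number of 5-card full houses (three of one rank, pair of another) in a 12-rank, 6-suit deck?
39,600

Triple rank: 12. Triple suits: C(6,3)=20. Pair rank: 11. Pair suits: C(6,2)=15. Total: 39,600.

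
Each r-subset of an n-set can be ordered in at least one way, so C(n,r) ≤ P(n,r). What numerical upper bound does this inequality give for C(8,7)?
40,320

Explanation: P(8,7) = 8·7·6·5·4·3·2 = 40,320, so C(8,7) ≤ 40,320. (The bound is loose by a factor of 7! = 5,040: C(8,7) = 40,320/5,040 = 8.)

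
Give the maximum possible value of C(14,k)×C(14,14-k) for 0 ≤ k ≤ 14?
11,778,624

Reasoning: C(14,k)·C(14,14-k) = C(14,k)², maximised at the centre k = 7: C(14,7)² = 11,778,624.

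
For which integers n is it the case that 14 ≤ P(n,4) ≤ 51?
4

Explanation: P(3,4)=0; P(4,4)=24; P(5,4)=120. So valid n = 4.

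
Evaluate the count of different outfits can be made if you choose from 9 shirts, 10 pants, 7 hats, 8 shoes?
By the multiplication principle: 9 × 10 × 7 × 8 = 5,040.
Final answer: 5,040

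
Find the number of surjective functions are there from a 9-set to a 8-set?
Onto functions = 8! × S(9,8)
First compute S(9,8) via recurrence:
Using the Stirling recurrence: S(n,k) = k·S(n-1,k) + S(n-1,k-1)
S(9,8) = 8·S(8,8) + S(8,7)
         = 8·1 + 28
         = 8 + 28
         = 36
Then: 40320 × 36 = 1,451,520

Answer: 1,451,520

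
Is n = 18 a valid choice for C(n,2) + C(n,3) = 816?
C(18,2) + C(18,3) = 153 + 816 = 969, which does not equal 816.

Answer: No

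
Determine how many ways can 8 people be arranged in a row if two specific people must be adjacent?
10,080

Treat pair as unit: (8-1)! arrangements × 2 internal orders = 10,080.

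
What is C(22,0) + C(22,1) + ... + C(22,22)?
4,194,304
Sum of binomial coefficients = 2^22 = 4,194,304.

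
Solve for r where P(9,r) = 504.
3

Solution: P(9,r) = 9·8·…·(9−r+1), a product of r factors. Multiplying down from 9: 9 = 9; 9·8 = 72; 9·8·7 = 504 ✓ (3 factors). So r = 3.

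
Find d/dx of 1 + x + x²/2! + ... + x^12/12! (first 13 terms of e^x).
Differentiating term by term gives the first 12 terms of e^x.
Final answer: 1 + x + x²/2! + ... + x^11/11!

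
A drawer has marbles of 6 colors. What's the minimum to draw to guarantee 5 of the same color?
Worst case: 4 of each = 24. One more: 25.

Answer: 25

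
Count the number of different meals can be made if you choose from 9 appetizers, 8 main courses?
72

Reasoning: By the multiplication principle: 9 × 8 = 72.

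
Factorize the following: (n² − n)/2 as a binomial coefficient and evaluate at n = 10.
C(n,2); C(10,2) = 45

Reasoning: (n² − n)/2 = n(n−1)/2 = C(n,2). At n = 10: C(10,2) = 45.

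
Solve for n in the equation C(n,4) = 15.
C(n,4) = n(n−1)(n−2)(n−3)/4! is increasing in n, and n(n−1)(n−2)(n−3) = 4!·15 = 360 ≈ (n−1.5)^4 gives n ≈ 5.9. Check: C(4,4) = 1, C(5,4) = 5, C(6,4) = 15 ✓. So n = 6.
Final answer: 6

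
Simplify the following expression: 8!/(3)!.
This equals 8×7×...×4 = 6,720.
Final answer: 6,720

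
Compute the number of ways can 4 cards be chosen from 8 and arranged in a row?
P(8,4) = 8!/(8-4)! = 1,680.
Final answer: 1,680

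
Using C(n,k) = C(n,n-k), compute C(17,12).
C(17,12) = C(17,5) = 6,188.

Answer: 6,188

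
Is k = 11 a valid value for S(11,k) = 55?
S(11,11) = 11·S(10,11) + S(10,10) = 11·0 + 1 = 1, which does not equal 55.
Final answer: No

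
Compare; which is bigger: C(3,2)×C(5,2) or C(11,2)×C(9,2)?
C(3,2)×C(5,2)=30, C(11,2)×C(9,2)=1,980.
Final answer: C(11,2)×C(9,2)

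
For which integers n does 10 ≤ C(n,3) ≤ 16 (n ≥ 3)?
5

Reasoning: C(4,3)=4; C(5,3)=10; C(6,3)=20. So valid n = 5.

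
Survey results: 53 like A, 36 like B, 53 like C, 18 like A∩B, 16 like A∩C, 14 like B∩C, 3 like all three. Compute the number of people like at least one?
|A∪B∪C| = 53+36+53-18-16-14+3 = 97.
Final answer: 97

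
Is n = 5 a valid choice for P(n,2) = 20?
P(5,2) = 5·4 = 20, which equals 20.

Answer: Yes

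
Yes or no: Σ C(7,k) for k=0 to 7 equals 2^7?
Yes

Working:
Binomial theorem: Σ C(7,k) = (1+1)^7 = 2^7 = 128; RHS 2^7 = 128.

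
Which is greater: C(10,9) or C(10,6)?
C(10,6)

Working:
C(10,9)=10, C(10,6)=210.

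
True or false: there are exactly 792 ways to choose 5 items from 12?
C(12,5) = 792.

Answer: True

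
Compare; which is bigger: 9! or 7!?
9!
9!=362,880, 7!=5,040. 9! > 7!.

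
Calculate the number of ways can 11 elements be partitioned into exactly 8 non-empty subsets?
11,880

Explanation: This equals S(11,8), the Stirling number of the 2nd kind.
Using the Stirling recurrence: S(n,k) = k·S(n-1,k) + S(n-1,k-1)
S(11,8) = 8·S(10,8) + S(10,7)
         = 8·750 + 5880
         = 6000 + 5880
         = 11,880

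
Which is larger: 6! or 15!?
15!
6!=720, 15!=1,307,674,368,000. 15! > 6!.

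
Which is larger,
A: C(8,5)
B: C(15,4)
B

Explanation: A=C(8,5)=56, B=C(15,4)=1,365.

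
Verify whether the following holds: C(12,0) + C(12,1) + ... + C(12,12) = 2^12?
True

Explanation: Binomial theorem with x = y = 1: Σ C(12,i) = (1+1)^12 = 2^12 = 4,096. The statement holds.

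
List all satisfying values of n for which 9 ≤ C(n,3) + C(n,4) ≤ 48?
5, 6

Explanation: C(4,3)+C(4,4)=5; C(5,3)+C(5,4)=15; C(6,3)+C(6,4)=35; C(7,3)+C(7,4)=70. So valid n = 5, 6.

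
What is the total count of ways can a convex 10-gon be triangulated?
Using the Catalan number formula: C_n = C(2n, n) / (n+1)
C_8 = C(16, 8) / (8+1)
     = 12870 / 9
     = 1,430
Final answer: 1,430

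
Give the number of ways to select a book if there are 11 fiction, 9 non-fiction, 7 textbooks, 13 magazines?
By the addition principle: 11 + 9 + 7 + 13 = 40.

Answer: 40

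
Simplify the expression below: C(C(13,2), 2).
3,003

Explanation: C(13,2) = 78, then C(78, 2) = 3,003.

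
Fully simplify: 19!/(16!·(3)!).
969

This is C(19,16) = 969.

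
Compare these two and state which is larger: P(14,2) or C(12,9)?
C(12,9)

Solution: P(14,2)=182, C(12,9)=220.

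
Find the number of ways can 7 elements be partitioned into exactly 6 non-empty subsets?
21

This equals S(7,6), the Stirling number of the 2nd kind.
Using the Stirling recurrence: S(n,k) = k·S(n-1,k) + S(n-1,k-1)
S(7,6) = 6·S(6,6) + S(6,5)
         = 6·1 + 15
         = 6 + 15
         = 21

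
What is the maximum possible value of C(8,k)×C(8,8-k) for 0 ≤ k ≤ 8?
4,900

Solution: C(8,k)·C(8,8-k) = C(8,k)², maximised at the centre k = 4: C(8,4)² = 4,900.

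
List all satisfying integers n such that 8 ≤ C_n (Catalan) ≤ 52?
4, 5

Reasoning: C_3=5; C_4=14; C_5=42; C_6=132. So valid n = 4, 5.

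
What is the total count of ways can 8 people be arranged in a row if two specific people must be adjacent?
Treat pair as unit: (8-1)! arrangements × 2 internal orders = 10,080.

Answer: 10,080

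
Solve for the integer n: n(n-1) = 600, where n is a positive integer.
25

Explanation: n² − n − 600 = 0, so n = (1 ± √(1 + 4·600))/2 = (1 ± √2,401)/2 = (1 ± 49)/2, i.e. n = 25 or n = -24. Taking the positive root, n = 25 (check: 25×24 = 600).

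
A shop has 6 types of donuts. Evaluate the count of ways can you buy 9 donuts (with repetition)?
Stars and bars: C(9+6-1, 9) = C(14, 9) = 2,002.
Final answer: 2,002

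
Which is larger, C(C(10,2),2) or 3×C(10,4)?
C(C(10,2),2)=990, 3×C(10,4)=630.
Final answer: C(C(10,2),2)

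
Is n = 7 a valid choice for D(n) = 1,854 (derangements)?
Yes
D(7) = (7-1)·[D(6) + D(5)] = 6·[265 + 44] = 1,854, which equals 1,854.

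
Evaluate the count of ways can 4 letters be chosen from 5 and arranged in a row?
120

Solution: P(5,4) = 5!/(5-4)! = 120.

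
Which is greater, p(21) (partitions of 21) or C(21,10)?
C(21,10)

Explanation: Pentagonal recurrence p(n) = p(n−1) + p(n−2) − p(n−5) − p(n−7) + …: p(21) = p(20) + p(19) − p(16) − p(14) + p(9) + p(6) = 627 + 490 − 231 − 135 + 30 + 11 = 792; C(21,10) = 352,716.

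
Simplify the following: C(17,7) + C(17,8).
By Pascal's identity: C(18,8) = 43,758.

Answer: 43,758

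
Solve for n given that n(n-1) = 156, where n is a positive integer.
13

Working:
n² − n − 156 = 0, so n = (1 ± √(1 + 4·156))/2 = (1 ± √625)/2 = (1 ± 25)/2, i.e. n = 13 or n = -12. Taking the positive root, n = 13 (check: 13×12 = 156).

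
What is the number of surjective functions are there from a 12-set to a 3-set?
519,156

Solution: Onto functions = 3! × S(12,3)
First compute S(12,3) via recurrence:
Using the Stirling recurrence: S(n,k) = k·S(n-1,k) + S(n-1,k-1)
S(12,3) = 3·S(11,3) + S(11,2)
         = 3·28501 + 1023
         = 85503 + 1023
         = 86,526
Then: 6 × 86526 = 519,156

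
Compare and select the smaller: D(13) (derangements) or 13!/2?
D(13)

D(13) = (13-1)·[D(12) + D(11)] = 12·[176,214,841 + 14,684,570] = 2,290,792,932; 13!/2 = 6,227,020,800/2 = 3,113,510,400.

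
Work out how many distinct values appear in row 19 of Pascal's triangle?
Row 19 has entries C(19,0)..C(19,19); by symmetry C(19,k)=C(19,19-k), giving 10 distinct values.
Final answer: 10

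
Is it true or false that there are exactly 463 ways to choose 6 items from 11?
False

C(11,6) = 462 ≠ 463.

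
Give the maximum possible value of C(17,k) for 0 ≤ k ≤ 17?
24,310

Reasoning: Maximum at k = 8 or k = 9: C(17,8) = 24,310.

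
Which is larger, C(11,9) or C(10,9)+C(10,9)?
C(11,9)

Reasoning: C(11,9)=55; C(10,9)+C(10,9)=10+10=20.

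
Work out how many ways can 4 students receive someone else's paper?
9
Using D(n) = (n-1)[D(n-1) + D(n-2)]:
D(4) = (4-1) × [D(3) + D(2)]
      = 3 × [2 + 1]
      = 3 × 3
      = 9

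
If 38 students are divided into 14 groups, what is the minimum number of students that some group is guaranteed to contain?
3

Pigeonhole: ⌈38/14⌉ = 3.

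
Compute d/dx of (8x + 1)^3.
24(8x + 1)^2

Working:
Chain rule: 3(8x+1)^{2} × 8 = 24(8x+1)^{2}.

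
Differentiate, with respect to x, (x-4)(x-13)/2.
(2x - 17)/2
d/dx[(x-4)(x-13)] = (x-13) + (x-4) = 2x - 17. Dividing by 2 gives (2x - 17)/2.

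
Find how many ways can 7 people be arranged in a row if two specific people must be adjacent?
1,440

Explanation: Treat pair as unit: (7-1)! arrangements × 2 internal orders = 1,440.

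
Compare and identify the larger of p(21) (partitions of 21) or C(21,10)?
C(21,10)

Pentagonal recurrence p(n) = p(n−1) + p(n−2) − p(n−5) − p(n−7) + …: p(21) = p(20) + p(19) − p(16) − p(14) + p(9) + p(6) = 627 + 490 − 231 − 135 + 30 + 11 = 792; C(21,10) = 352,716.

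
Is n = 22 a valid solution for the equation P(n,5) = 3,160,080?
Yes

Working:
P(22,5) = 22·21·20·19·18 = 3,160,080, which equals 3,160,080.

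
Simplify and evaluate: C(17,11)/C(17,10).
7/11

Solution: C(n,k+1)/C(n,k) = (n−k)/(k+1). Here (17−10)/(10+1) = 7/11 = 7/11.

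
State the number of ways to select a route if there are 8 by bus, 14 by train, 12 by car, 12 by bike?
46

Solution: By the addition principle: 8 + 14 + 12 + 12 = 46.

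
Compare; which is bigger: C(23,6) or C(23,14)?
C(23,6)=100,947, C(23,14)=817,190.

Answer: C(23,14)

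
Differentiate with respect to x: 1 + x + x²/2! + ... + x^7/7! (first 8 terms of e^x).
Differentiating term by term gives the first 7 terms of e^x.
Final answer: 1 + x + x²/2! + ... + x^6/6!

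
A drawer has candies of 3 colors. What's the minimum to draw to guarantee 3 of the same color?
7

Explanation: Worst case: 2 of each = 6. One more: 7.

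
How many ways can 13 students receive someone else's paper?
Using D(n) = (n-1)[D(n-1) + D(n-2)]:
D(13) = (13-1) × [D(12) + D(11)]
      = 12 × [176214841 + 14684570]
      = 12 × 190899411
      = 2,290,792,932
Final answer: 2,290,792,932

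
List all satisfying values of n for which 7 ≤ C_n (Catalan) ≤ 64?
4, 5

Solution: C_3=5; C_4=14; C_5=42; C_6=132. So valid n = 4, 5.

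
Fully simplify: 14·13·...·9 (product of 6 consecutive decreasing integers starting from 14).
2,162,160

Working:
This is P(14,6) = 14!/(8)! = 2,162,160.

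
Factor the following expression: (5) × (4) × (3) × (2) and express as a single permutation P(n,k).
P(5,4) = 5!/(1)!

Solution: Product of 4 consecutive descending integers starting at 5: P(5,4) = 5!/1! = 120.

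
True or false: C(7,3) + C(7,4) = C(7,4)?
False

Explanation: Pascal's identity gives C(8,4) = 70, whereas C(7,4) = 35.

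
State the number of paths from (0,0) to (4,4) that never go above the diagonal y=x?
14

Working:
Counted by the Catalan number C_4: C_4 = C(8,4)/(4+1) = 70/5 = 14.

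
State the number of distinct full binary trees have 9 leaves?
Using the Catalan number formula: C_n = C(2n, n) / (n+1)
C_8 = C(16, 8) / (8+1)
     = 12870 / 9
     = 1,430
Final answer: 1,430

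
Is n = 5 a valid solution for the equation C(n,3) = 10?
C(5,3) = 5·4·3/3! = 60/6 = 10, which equals 10.

Answer: Yes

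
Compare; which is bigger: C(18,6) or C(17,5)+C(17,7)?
C(17,5)+C(17,7)

C(18,6)=18,564; C(17,5)+C(17,7)=6,188+19,448=25,636.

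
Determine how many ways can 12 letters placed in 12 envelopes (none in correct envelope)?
Using D(n) = (n-1)[D(n-1) + D(n-2)]:
D(12) = (12-1) × [D(11) + D(10)]
      = 11 × [14684570 + 1334961]
      = 11 × 16019531
      = 176,214,841
Final answer: 176,214,841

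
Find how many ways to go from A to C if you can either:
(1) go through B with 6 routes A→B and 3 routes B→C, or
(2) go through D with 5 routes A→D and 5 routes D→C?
Route via B: 6×3=18. Route via D: 5×5=25. Total: 43.
Final answer: 43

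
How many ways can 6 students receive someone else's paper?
265
Using D(n) = (n-1)[D(n-1) + D(n-2)]:
D(6) = (6-1) × [D(5) + D(4)]
      = 5 × [44 + 9]
      = 5 × 53
      = 265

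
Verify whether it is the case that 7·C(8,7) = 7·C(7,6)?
False

Explanation: Absorption identity k·C(n,k) = n·C(n-1,k-1). LHS = 7·8 = 56; RHS = 7·7 = 49.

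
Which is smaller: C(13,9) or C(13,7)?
C(13,9)

Reasoning: C(13,9)=715, C(13,7)=1,716.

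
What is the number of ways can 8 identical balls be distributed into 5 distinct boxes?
495
C(8+5-1, 5-1) = C(12, 4) = 495.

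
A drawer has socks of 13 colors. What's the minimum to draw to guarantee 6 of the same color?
Worst case: 5 of each = 65. One more: 66.
Final answer: 66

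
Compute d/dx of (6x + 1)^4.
24(6x + 1)^3

Explanation: Chain rule: 4(6x+1)^{3} × 6 = 24(6x+1)^{3}.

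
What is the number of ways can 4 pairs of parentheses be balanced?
14

Working:
Using the Catalan number formula: C_n = C(2n, n) / (n+1)
C_4 = C(8, 4) / (4+1)
     = 70 / 5
     = 14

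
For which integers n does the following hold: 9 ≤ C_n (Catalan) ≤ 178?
4, 5, 6

Reasoning: C_3=5; C_4=14; C_5=42; C_6=132; C_7=429. So valid n = 4, 5, 6.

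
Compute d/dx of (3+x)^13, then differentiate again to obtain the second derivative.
156(3+x)^11

Reasoning: First derivative: 13(3+x)^{12}. Second derivative: 13·12·(3+x)^{11} = 156(3+x)^{11}.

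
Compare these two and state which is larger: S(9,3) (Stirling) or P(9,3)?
S(9,3) = 3·S(8,3) + S(8,2) = 3·966 + 127 = 3,025; P(9,3) = 504.
Final answer: S(9,3)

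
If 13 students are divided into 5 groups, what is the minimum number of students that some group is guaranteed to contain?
3

Reasoning: Pigeonhole: ⌈13/5⌉ = 3.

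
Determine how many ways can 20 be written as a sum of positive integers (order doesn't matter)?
627

Solution: Pentagonal recurrence p(n) = p(n−1) + p(n−2) − p(n−5) − p(n−7) + …: p(20) = p(19) + p(18) − p(15) − p(13) + p(8) + p(5) = 490 + 385 − 176 − 101 + 22 + 7 = 627.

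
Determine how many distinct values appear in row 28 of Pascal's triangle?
Row 28 has entries C(28,0)..C(28,28); by symmetry C(28,k)=C(28,28-k), giving 15 distinct values.
Final answer: 15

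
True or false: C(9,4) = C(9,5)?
True

Solution: C(9,4) = C(9,9-4) by the symmetry property; both equal 126.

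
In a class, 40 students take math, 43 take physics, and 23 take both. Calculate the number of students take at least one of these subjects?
60

|A∪B| = |A|+|B|-|A∩B| = 40+43-23 = 60.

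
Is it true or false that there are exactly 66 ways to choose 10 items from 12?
True

Working:
C(12,10) = 66.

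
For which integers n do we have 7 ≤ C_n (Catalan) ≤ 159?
4, 5, 6

Solution: C_3=5; C_4=14; C_5=42; C_6=132; C_7=429. So valid n = 4, 5, 6.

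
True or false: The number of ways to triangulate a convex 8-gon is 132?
Triangulations of a convex 8-gon are counted by the Catalan number C_6: C_6 = C(12,6)/(6+1) = 924/7 = 132.
Final answer: True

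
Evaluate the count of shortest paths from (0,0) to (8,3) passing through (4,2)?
75

Solution: To (4,2): C(6,4)=15. From there: C(5,4)=5. Total: 75.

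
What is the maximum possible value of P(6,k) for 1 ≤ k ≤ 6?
720

P(6,k) increases in k, so maximum at k = 6: 6! = 720.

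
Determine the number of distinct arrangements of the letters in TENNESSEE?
3,780

Working:
Word has 9 letters (T=1, E=4, N=2, S=2). Arrangements: 9!/Π(k!) = 3,780.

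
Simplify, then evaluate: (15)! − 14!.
1,220,496,076,800

Solution: (15)! − 14! = (15)·14! − 14! = (15−1)·14! = 14·14! = 1,220,496,076,800.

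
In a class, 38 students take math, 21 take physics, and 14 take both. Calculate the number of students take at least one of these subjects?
45

Explanation: |A∪B| = |A|+|B|-|A∩B| = 38+21-14 = 45.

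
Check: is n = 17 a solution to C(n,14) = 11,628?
No

Solution: C(17,14) = 17·16·15·14·13·12·11·10·9·8·7·6·5·4/14! = 59,281,238,016,000/87,178,291,200 = 680, which does not equal 11,628.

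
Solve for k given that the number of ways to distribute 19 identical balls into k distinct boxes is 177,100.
7

Reasoning: Stars and bars: the count is C(19+k−1, k−1), increasing in k. k=5: C(23,4) = 8,855, k=6: C(24,5) = 42,504, k=7: C(25,6) = 177,100 ✓. So k = 7.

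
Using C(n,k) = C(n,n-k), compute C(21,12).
C(21,12) = C(21,9) = 293,930.
Final answer: 293,930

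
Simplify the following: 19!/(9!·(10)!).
92,378

Explanation: This is C(19,9) = 92,378.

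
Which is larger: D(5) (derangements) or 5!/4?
D(5) = (5-1)·[D(4) + D(3)] = 4·[9 + 2] = 44; 5!/4 = 120/4 = 30.

Answer: D(5)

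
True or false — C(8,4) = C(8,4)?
True
Symmetry C(n,k) = C(n,n-k): C(8,4) = 70 and C(8,4) = 70. Both sides agree, so the statement holds.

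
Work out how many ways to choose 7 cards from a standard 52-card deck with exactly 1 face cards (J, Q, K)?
46,060,560

Solution: 12 face cards and 40 non-face cards: C(12,1) × C(40,6) = 12 × 3,838,380 = 46,060,560.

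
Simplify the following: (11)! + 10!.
43,545,600

(11)! + 10! = (11)·10! + 10! = (11+1)·10! = 12·10! = 43,545,600.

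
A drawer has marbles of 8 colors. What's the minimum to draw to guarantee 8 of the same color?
57

Working:
Worst case: 7 of each = 56. One more: 57.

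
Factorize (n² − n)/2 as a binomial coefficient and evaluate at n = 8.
(n² − n)/2 = n(n−1)/2 = C(n,2). At n = 8: C(8,2) = 28.

Answer: C(n,2); C(8,2) = 28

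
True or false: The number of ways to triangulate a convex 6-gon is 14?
Triangulations of a convex 6-gon are counted by the Catalan number C_4: C_4 = C(8,4)/(4+1) = 70/5 = 14.

Answer: True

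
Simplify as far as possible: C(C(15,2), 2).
5,460
C(15,2) = 105, then C(105, 2) = 5,460.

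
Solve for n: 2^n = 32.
5
2^5 = 32, so n = 5.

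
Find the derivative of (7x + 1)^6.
42(7x + 1)^5

Working:
Chain rule: 6(7x+1)^{5} × 7 = 42(7x+1)^{5}.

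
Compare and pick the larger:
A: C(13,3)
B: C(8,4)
A

Working:
A=C(13,3)=286, B=C(8,4)=70.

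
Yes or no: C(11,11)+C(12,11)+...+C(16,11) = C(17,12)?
Yes

Solution: Hockey stick identity gives Σ = C(17,12) = 6,188; RHS C(17,12) = 6,188.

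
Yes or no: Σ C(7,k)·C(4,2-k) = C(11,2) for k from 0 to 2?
Yes
Vandermonde's identity gives C(11,2) = 55; RHS C(11,2) = 55.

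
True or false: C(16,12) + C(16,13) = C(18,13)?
Pascal's identity gives C(17,13) = 2,380, whereas C(18,13) = 8,568.

Answer: False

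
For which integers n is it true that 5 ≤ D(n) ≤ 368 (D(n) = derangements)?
4, 5, 6

Reasoning: Using D(n) = (n−1)[D(n−1) + D(n−2)] with D(1)=0, D(2)=1: D(3)=2; D(4)=9; D(5)=44; D(6)=265; D(7)=1,854. So valid n = 4, 5, 6.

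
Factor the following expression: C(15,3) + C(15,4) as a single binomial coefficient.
C(16,4)

Explanation: By Pascal's identity: C(15,3) + C(15,4) = C(16,4) = 1,820.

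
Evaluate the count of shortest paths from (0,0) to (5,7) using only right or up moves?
792

Choose 5 rights from 12 moves: C(12,5) = 792.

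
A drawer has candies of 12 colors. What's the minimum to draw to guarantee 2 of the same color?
13

Solution: Worst case: 1 of each = 12. One more: 13.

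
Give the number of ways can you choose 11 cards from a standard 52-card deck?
60,403,728,840

Explanation: C(52,11) = 60,403,728,840.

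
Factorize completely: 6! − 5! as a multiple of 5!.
5 × 5! = 600

Explanation: 6! − 5! = 6·5! − 5! = (6 − 1)·5! = 5 × 5! = 600.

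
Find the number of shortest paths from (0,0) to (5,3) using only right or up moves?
56
Choose 5 rights from 8 moves: C(8,5) = 56.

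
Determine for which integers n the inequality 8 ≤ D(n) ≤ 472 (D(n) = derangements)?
4, 5, 6

Explanation: Using D(n) = (n−1)[D(n−1) + D(n−2)] with D(1)=0, D(2)=1: D(3)=2; D(4)=9; D(5)=44; D(6)=265; D(7)=1,854. So valid n = 4, 5, 6.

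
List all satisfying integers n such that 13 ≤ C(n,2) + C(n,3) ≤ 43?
C(4,2)+C(4,3)=10; C(5,2)+C(5,3)=20; C(6,2)+C(6,3)=35; C(7,2)+C(7,3)=56. So valid n = 5, 6.
Final answer: 5, 6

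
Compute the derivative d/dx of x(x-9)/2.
(2x - 9)/2

Reasoning: d/dx[(x-0)(x-9)] = (x-9) + (x-0) = 2x - 9. Dividing by 2 gives (2x - 9)/2.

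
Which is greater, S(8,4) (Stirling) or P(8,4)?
S(8,4) = 4·S(7,4) + S(7,3) = 4·350 + 301 = 1,701; P(8,4) = 1,680.
Final answer: S(8,4)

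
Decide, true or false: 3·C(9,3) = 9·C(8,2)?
True

Solution: Absorption identity k·C(n,k) = n·C(n-1,k-1). LHS = 3·84 = 252; RHS = 9·28 = 252.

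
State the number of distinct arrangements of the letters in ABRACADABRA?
83,160

Working:
Word has 11 letters (A=5, B=2, R=2, C=1, D=1). Arrangements: 11!/Π(k!) = 83,160.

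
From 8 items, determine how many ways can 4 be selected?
70

C(8,4) = 8! / (4! × (8-4)!)
         = 8! / (4! × 4!)
         = 70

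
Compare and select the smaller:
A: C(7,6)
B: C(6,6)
B

A=C(7,6)=7, B=C(6,6)=1.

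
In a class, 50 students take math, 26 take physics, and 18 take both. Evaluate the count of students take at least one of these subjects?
58

|A∪B| = |A|+|B|-|A∩B| = 50+26-18 = 58.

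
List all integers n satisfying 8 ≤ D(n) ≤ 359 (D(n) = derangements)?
4, 5, 6
Using D(n) = (n−1)[D(n−1) + D(n−2)] with D(1)=0, D(2)=1: D(3)=2; D(4)=9; D(5)=44; D(6)=265; D(7)=1,854. So valid n = 4, 5, 6.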